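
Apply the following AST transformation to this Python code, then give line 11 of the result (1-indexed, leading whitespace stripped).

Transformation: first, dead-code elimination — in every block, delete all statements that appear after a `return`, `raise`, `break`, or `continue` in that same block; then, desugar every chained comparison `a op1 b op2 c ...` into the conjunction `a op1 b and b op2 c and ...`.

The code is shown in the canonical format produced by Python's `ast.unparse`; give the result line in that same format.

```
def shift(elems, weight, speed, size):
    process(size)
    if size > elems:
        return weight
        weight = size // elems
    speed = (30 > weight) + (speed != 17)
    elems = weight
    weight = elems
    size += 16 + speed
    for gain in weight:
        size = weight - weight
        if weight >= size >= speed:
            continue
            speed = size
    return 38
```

Transformed code:
def shift(elems, weight, speed, size):
    process(size)
    if size > elems:
        return weight
    speed = (30 > weight) + (speed != 17)
    elems = weight
    weight = elems
    size += 16 + speed
    for gain in weight:
        size = weight - weight
        if weight >= size and size >= speed:
            continue
    return 38

if weight >= size and size >= speed:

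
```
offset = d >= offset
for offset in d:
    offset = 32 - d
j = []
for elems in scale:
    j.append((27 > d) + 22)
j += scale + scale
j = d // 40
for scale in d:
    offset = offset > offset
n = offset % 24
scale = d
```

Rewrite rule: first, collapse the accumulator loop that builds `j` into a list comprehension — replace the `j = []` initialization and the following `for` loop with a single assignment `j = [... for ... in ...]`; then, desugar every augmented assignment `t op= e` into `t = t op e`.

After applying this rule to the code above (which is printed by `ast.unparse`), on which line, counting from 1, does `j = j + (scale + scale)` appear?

Transformed code:
offset = d >= offset
for offset in d:
    offset = 32 - d
j = [(27 > d) + 22 for elems in scale]
j = j + (scale + scale)
j = d // 40
for scale in d:
    offset = offset > offset
n = offset % 24
scale = d

5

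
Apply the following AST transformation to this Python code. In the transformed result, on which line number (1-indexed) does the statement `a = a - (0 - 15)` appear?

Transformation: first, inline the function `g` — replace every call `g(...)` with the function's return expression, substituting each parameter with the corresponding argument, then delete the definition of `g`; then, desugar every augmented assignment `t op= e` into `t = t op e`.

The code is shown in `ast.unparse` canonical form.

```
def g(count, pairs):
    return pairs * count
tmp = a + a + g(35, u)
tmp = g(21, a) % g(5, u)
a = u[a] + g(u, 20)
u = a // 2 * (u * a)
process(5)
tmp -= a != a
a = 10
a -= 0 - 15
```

8

Transformed code:
tmp = a + a + u * 35
tmp = a * 21 % (u * 5)
a = u[a] + 20 * u
u = a // 2 * (u * a)
process(5)
tmp = tmp - (a != a)
a = 10
a = a - (0 - 15)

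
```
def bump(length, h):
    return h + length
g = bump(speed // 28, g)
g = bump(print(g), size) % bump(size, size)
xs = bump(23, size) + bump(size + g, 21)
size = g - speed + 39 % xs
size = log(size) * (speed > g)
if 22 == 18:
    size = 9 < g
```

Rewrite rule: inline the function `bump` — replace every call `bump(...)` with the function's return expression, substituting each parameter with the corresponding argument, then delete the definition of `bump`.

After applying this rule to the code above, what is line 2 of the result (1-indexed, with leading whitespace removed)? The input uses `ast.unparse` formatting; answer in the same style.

g = (size + print(g)) % (size + size)

Transformed code:
g = g + speed // 28
g = (size + print(g)) % (size + size)
xs = size + 23 + (21 + (size + g))
size = g - speed + 39 % xs
size = log(size) * (speed > g)
if 22 == 18:
    size = 9 < g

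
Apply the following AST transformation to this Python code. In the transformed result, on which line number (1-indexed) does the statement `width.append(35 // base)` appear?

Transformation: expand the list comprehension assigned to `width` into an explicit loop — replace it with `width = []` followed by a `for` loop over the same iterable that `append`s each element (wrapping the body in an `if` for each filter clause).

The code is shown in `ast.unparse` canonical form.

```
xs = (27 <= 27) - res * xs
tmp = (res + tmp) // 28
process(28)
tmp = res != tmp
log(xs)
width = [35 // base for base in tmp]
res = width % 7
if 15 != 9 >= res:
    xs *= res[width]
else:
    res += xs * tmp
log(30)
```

Transformed code:
xs = (27 <= 27) - res * xs
tmp = (res + tmp) // 28
process(28)
tmp = res != tmp
log(xs)
width = []
for base in tmp:
    width.append(35 // base)
res = width % 7
if 15 != 9 >= res:
    xs *= res[width]
else:
    res += xs * tmp
log(30)

8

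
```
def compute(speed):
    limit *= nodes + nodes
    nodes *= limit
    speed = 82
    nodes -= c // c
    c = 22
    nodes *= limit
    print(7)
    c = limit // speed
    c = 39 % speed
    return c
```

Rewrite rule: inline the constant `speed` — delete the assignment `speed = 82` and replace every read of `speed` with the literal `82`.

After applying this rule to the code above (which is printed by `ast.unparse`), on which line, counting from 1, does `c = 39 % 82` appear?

Transformed code:
def compute(speed):
    limit *= nodes + nodes
    nodes *= limit
    nodes -= c // c
    c = 22
    nodes *= limit
    print(7)
    c = limit // 82
    c = 39 % 82
    return c

9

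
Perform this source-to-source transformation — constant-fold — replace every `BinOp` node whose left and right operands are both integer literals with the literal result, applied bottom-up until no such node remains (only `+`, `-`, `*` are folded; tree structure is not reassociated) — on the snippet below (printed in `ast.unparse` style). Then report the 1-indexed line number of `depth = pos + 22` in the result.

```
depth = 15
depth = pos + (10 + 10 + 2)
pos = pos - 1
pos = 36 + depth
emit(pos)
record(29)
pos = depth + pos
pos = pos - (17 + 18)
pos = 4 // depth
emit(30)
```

Transformed code:
depth = 15
depth = pos + 22
pos = pos - 1
pos = 36 + depth
emit(pos)
record(29)
pos = depth + pos
pos = pos - 35
pos = 4 // depth
emit(30)

2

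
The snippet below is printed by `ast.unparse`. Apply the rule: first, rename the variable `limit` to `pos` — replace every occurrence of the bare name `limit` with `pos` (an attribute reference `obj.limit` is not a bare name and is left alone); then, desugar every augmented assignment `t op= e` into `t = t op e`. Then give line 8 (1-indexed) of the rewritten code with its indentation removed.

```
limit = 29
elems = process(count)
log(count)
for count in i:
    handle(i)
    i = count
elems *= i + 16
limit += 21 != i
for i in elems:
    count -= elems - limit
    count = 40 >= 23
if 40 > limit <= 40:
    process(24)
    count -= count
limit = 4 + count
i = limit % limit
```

pos = pos + (21 != i)

Transformed code:
pos = 29
elems = process(count)
log(count)
for count in i:
    handle(i)
    i = count
elems = elems * (i + 16)
pos = pos + (21 != i)
for i in elems:
    count = count - (elems - pos)
    count = 40 >= 23
if 40 > pos <= 40:
    process(24)
    count = count - count
pos = 4 + count
i = pos % pos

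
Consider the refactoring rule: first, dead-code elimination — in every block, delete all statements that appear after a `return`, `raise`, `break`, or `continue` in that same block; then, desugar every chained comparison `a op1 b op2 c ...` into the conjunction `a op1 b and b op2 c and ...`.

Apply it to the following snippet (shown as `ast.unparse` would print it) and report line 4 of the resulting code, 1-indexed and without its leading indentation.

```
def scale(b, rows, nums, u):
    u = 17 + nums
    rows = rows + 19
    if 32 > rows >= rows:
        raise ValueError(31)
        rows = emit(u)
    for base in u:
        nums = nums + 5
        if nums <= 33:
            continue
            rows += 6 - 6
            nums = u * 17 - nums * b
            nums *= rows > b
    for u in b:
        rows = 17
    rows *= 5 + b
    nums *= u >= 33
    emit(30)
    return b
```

if 32 > rows and rows >= rows:

Transformed code:
def scale(b, rows, nums, u):
    u = 17 + nums
    rows = rows + 19
    if 32 > rows and rows >= rows:
        raise ValueError(31)
    for base in u:
        nums = nums + 5
        if nums <= 33:
            continue
    for u in b:
        rows = 17
    rows *= 5 + b
    nums *= u >= 33
    emit(30)
    return b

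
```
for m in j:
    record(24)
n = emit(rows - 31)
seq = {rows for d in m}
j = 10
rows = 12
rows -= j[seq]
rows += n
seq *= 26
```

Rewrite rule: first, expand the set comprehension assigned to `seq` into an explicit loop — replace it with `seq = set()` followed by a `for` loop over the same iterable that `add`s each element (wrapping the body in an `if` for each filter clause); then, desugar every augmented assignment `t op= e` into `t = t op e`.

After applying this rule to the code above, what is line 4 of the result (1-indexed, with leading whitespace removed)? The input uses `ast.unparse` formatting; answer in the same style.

seq = set()

Transformed code:
for m in j:
    record(24)
n = emit(rows - 31)
seq = set()
for d in m:
    seq.add(rows)
j = 10
rows = 12
rows = rows - j[seq]
rows = rows + n
seq = seq * 26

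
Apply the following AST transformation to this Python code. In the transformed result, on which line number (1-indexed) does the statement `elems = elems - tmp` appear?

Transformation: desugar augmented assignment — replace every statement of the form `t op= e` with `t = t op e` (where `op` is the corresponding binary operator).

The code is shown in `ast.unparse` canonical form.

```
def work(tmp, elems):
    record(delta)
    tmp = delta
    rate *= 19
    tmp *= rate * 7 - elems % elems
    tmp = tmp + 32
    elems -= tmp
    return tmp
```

Transformed code:
def work(tmp, elems):
    record(delta)
    tmp = delta
    rate = rate * 19
    tmp = tmp * (rate * 7 - elems % elems)
    tmp = tmp + 32
    elems = elems - tmp
    return tmp

7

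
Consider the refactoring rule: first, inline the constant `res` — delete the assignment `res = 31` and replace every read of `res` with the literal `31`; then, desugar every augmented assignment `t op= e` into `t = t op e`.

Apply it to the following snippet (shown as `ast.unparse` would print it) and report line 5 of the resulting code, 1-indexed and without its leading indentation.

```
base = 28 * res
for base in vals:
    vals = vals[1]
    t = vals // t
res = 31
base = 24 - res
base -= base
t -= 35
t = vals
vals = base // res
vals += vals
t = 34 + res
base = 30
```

Transformed code:
base = 28 * 31
for base in vals:
    vals = vals[1]
    t = vals // t
base = 24 - 31
base = base - base
t = t - 35
t = vals
vals = base // 31
vals = vals + vals
t = 34 + 31
base = 30

base = 24 - 31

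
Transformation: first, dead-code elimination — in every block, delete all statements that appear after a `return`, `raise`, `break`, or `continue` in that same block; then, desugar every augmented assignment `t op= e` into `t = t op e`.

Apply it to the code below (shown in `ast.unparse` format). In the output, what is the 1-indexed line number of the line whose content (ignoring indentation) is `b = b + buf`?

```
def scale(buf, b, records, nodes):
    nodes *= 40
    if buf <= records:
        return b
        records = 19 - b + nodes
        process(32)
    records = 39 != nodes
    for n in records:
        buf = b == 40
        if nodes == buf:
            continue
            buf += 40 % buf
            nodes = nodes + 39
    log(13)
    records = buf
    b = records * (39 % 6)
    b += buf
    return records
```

13

Transformed code:
def scale(buf, b, records, nodes):
    nodes = nodes * 40
    if buf <= records:
        return b
    records = 39 != nodes
    for n in records:
        buf = b == 40
        if nodes == buf:
            continue
    log(13)
    records = buf
    b = records * (39 % 6)
    b = b + buf
    return records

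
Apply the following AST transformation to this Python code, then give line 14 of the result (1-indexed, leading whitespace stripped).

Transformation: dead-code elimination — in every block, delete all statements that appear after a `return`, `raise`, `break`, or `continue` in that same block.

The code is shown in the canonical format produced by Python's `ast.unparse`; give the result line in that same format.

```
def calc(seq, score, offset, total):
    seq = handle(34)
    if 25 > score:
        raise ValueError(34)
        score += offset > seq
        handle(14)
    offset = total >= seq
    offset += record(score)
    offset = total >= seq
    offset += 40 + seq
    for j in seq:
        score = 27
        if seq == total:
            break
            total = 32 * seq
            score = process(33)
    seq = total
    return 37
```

return 37

Transformed code:
def calc(seq, score, offset, total):
    seq = handle(34)
    if 25 > score:
        raise ValueError(34)
    offset = total >= seq
    offset += record(score)
    offset = total >= seq
    offset += 40 + seq
    for j in seq:
        score = 27
        if seq == total:
            break
    seq = total
    return 37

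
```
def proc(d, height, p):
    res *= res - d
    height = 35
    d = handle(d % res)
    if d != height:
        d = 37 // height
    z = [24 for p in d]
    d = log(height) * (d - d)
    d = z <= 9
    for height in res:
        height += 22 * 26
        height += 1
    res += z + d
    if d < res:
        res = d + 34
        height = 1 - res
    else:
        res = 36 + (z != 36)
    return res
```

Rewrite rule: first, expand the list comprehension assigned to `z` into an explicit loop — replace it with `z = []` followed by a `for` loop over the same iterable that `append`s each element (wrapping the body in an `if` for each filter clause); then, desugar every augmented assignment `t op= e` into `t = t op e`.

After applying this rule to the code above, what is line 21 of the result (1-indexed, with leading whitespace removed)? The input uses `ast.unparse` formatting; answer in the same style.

return res

Transformed code:
def proc(d, height, p):
    res = res * (res - d)
    height = 35
    d = handle(d % res)
    if d != height:
        d = 37 // height
    z = []
    for p in d:
        z.append(24)
    d = log(height) * (d - d)
    d = z <= 9
    for height in res:
        height = height + 22 * 26
        height = height + 1
    res = res + (z + d)
    if d < res:
        res = d + 34
        height = 1 - res
    else:
        res = 36 + (z != 36)
    return res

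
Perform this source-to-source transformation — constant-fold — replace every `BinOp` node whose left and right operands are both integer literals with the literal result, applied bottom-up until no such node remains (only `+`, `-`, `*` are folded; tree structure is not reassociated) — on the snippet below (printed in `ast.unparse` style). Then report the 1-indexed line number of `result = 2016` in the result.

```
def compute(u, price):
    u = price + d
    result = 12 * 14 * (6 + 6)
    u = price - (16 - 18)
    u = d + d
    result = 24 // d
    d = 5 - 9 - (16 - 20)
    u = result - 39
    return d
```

Transformed code:
def compute(u, price):
    u = price + d
    result = 2016
    u = price - -2
    u = d + d
    result = 24 // d
    d = 0
    u = result - 39
    return d

3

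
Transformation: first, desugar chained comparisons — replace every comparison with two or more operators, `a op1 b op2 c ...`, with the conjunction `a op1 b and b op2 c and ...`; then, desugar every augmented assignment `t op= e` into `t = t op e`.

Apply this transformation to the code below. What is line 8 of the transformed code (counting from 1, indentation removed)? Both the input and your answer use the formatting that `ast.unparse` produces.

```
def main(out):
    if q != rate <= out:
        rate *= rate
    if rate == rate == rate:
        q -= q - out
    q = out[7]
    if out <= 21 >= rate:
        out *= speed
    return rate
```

out = out * speed

Transformed code:
def main(out):
    if q != rate and rate <= out:
        rate = rate * rate
    if rate == rate and rate == rate:
        q = q - (q - out)
    q = out[7]
    if out <= 21 and 21 >= rate:
        out = out * speed
    return rate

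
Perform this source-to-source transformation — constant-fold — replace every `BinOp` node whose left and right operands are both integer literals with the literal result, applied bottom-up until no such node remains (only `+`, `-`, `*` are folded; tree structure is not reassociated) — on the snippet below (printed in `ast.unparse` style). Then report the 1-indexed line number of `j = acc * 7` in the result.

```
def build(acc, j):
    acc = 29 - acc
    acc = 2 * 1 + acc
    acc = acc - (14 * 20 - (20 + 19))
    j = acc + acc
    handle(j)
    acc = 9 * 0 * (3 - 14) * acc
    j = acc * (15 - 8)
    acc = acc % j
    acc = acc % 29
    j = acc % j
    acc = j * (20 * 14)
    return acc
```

Transformed code:
def build(acc, j):
    acc = 29 - acc
    acc = 2 + acc
    acc = acc - 241
    j = acc + acc
    handle(j)
    acc = 0 * acc
    j = acc * 7
    acc = acc % j
    acc = acc % 29
    j = acc % j
    acc = j * 280
    return acc

8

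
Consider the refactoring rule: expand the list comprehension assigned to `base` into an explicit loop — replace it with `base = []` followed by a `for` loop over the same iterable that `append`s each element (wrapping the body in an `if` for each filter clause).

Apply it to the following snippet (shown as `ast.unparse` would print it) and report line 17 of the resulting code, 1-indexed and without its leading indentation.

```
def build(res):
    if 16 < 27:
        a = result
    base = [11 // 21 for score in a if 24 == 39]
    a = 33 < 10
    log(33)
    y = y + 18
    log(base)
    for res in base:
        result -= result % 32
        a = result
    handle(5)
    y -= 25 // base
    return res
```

return res

Transformed code:
def build(res):
    if 16 < 27:
        a = result
    base = []
    for score in a:
        if 24 == 39:
            base.append(11 // 21)
    a = 33 < 10
    log(33)
    y = y + 18
    log(base)
    for res in base:
        result -= result % 32
        a = result
    handle(5)
    y -= 25 // base
    return res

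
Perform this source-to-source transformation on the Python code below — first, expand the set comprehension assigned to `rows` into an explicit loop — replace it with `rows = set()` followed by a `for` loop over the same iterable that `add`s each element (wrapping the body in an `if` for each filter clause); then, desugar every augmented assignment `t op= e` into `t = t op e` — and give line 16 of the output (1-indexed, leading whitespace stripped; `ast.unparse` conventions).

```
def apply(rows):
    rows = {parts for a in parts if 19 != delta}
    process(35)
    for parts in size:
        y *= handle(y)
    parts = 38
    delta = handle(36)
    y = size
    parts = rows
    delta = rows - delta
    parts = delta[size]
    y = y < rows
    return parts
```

return parts

Transformed code:
def apply(rows):
    rows = set()
    for a in parts:
        if 19 != delta:
            rows.add(parts)
    process(35)
    for parts in size:
        y = y * handle(y)
    parts = 38
    delta = handle(36)
    y = size
    parts = rows
    delta = rows - delta
    parts = delta[size]
    y = y < rows
    return parts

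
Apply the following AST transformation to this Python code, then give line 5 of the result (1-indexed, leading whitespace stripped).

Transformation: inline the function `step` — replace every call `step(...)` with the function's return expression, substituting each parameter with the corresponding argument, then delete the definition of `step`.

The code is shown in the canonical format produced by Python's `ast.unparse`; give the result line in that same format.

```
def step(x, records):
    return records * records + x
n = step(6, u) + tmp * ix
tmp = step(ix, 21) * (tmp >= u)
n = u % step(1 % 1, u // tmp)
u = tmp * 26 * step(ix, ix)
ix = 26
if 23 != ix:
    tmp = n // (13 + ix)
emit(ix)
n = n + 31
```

Transformed code:
n = u * u + 6 + tmp * ix
tmp = (21 * 21 + ix) * (tmp >= u)
n = u % (u // tmp * (u // tmp) + 1 % 1)
u = tmp * 26 * (ix * ix + ix)
ix = 26
if 23 != ix:
    tmp = n // (13 + ix)
emit(ix)
n = n + 31

ix = 26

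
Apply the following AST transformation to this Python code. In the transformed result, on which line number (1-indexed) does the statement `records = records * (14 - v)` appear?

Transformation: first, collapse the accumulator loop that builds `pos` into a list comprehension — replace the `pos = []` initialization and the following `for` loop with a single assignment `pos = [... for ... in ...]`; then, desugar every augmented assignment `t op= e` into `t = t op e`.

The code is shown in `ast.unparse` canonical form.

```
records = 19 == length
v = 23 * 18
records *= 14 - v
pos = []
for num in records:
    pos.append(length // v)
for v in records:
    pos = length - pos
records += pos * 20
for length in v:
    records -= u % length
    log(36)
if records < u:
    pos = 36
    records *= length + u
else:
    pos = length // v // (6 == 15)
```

3

Transformed code:
records = 19 == length
v = 23 * 18
records = records * (14 - v)
pos = [length // v for num in records]
for v in records:
    pos = length - pos
records = records + pos * 20
for length in v:
    records = records - u % length
    log(36)
if records < u:
    pos = 36
    records = records * (length + u)
else:
    pos = length // v // (6 == 15)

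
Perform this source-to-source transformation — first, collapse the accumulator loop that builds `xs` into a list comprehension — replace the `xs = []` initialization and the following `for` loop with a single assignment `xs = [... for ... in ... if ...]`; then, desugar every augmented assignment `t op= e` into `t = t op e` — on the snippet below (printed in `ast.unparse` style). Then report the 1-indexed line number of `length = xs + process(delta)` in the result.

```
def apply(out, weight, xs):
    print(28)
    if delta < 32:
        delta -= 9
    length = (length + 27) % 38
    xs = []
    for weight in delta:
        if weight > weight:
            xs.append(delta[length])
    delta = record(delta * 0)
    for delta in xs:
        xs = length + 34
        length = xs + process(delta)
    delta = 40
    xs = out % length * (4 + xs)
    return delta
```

Transformed code:
def apply(out, weight, xs):
    print(28)
    if delta < 32:
        delta = delta - 9
    length = (length + 27) % 38
    xs = [delta[length] for weight in delta if weight > weight]
    delta = record(delta * 0)
    for delta in xs:
        xs = length + 34
        length = xs + process(delta)
    delta = 40
    xs = out % length * (4 + xs)
    return delta

10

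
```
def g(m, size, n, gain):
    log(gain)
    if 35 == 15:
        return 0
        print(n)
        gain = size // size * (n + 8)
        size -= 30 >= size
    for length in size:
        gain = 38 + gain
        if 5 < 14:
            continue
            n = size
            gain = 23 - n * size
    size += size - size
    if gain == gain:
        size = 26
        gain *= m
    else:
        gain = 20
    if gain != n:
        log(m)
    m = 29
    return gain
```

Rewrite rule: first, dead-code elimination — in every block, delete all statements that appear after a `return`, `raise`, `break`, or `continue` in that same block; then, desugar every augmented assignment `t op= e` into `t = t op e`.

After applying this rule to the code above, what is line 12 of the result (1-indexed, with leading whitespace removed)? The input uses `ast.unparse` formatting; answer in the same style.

gain = gain * m

Transformed code:
def g(m, size, n, gain):
    log(gain)
    if 35 == 15:
        return 0
    for length in size:
        gain = 38 + gain
        if 5 < 14:
            continue
    size = size + (size - size)
    if gain == gain:
        size = 26
        gain = gain * m
    else:
        gain = 20
    if gain != n:
        log(m)
    m = 29
    return gain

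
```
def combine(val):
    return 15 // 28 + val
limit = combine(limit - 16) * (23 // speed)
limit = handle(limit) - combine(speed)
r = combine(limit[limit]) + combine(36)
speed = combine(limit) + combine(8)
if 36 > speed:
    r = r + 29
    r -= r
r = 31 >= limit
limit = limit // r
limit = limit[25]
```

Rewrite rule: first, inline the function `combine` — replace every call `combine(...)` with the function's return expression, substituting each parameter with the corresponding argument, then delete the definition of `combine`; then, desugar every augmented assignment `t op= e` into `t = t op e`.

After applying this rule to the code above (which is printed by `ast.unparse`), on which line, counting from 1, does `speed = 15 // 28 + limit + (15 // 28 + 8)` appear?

Transformed code:
limit = (15 // 28 + (limit - 16)) * (23 // speed)
limit = handle(limit) - (15 // 28 + speed)
r = 15 // 28 + limit[limit] + (15 // 28 + 36)
speed = 15 // 28 + limit + (15 // 28 + 8)
if 36 > speed:
    r = r + 29
    r = r - r
r = 31 >= limit
limit = limit // r
limit = limit[25]

4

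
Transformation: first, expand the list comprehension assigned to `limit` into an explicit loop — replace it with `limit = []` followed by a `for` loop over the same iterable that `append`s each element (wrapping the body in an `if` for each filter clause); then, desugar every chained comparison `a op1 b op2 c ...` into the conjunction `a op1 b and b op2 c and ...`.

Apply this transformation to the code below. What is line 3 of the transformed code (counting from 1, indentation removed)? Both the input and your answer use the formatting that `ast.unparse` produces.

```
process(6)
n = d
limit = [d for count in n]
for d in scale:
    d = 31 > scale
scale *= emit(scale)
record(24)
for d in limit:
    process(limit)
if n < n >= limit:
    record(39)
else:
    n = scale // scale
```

Transformed code:
process(6)
n = d
limit = []
for count in n:
    limit.append(d)
for d in scale:
    d = 31 > scale
scale *= emit(scale)
record(24)
for d in limit:
    process(limit)
if n < n and n >= limit:
    record(39)
else:
    n = scale // scale

limit = []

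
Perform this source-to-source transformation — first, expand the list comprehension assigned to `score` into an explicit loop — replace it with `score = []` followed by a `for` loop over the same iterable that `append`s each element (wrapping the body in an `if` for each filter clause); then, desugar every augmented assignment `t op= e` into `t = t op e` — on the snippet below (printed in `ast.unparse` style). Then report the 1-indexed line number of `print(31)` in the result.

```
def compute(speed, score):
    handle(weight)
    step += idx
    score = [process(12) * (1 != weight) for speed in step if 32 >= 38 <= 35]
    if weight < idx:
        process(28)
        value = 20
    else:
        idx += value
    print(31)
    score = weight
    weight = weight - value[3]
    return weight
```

Transformed code:
def compute(speed, score):
    handle(weight)
    step = step + idx
    score = []
    for speed in step:
        if 32 >= 38 <= 35:
            score.append(process(12) * (1 != weight))
    if weight < idx:
        process(28)
        value = 20
    else:
        idx = idx + value
    print(31)
    score = weight
    weight = weight - value[3]
    return weight

13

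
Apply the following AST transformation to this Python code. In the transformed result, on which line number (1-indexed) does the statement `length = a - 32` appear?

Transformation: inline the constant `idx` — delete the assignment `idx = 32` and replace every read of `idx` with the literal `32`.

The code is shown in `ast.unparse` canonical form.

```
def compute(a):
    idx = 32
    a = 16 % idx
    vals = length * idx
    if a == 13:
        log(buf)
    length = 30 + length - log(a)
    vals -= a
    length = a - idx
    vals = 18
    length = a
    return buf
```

Transformed code:
def compute(a):
    a = 16 % 32
    vals = length * 32
    if a == 13:
        log(buf)
    length = 30 + length - log(a)
    vals -= a
    length = a - 32
    vals = 18
    length = a
    return buf

8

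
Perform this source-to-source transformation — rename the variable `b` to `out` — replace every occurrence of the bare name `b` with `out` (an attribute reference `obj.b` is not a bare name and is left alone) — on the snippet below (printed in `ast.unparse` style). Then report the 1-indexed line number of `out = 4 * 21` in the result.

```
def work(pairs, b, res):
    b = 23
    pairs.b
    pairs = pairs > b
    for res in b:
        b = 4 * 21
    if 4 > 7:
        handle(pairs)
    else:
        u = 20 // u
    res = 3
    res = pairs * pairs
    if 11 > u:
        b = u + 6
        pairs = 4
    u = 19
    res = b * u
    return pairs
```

Transformed code:
def work(pairs, out, res):
    out = 23
    pairs.b
    pairs = pairs > out
    for res in out:
        out = 4 * 21
    if 4 > 7:
        handle(pairs)
    else:
        u = 20 // u
    res = 3
    res = pairs * pairs
    if 11 > u:
        out = u + 6
        pairs = 4
    u = 19
    res = out * u
    return pairs

6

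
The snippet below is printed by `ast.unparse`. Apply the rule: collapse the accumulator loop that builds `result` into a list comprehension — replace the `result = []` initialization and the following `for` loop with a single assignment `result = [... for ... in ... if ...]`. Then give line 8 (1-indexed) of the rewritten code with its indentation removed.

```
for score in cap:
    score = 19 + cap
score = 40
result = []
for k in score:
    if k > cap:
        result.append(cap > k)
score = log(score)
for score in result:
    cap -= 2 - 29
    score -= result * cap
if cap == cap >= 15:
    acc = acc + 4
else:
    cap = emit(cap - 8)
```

Transformed code:
for score in cap:
    score = 19 + cap
score = 40
result = [cap > k for k in score if k > cap]
score = log(score)
for score in result:
    cap -= 2 - 29
    score -= result * cap
if cap == cap >= 15:
    acc = acc + 4
else:
    cap = emit(cap - 8)

score -= result * cap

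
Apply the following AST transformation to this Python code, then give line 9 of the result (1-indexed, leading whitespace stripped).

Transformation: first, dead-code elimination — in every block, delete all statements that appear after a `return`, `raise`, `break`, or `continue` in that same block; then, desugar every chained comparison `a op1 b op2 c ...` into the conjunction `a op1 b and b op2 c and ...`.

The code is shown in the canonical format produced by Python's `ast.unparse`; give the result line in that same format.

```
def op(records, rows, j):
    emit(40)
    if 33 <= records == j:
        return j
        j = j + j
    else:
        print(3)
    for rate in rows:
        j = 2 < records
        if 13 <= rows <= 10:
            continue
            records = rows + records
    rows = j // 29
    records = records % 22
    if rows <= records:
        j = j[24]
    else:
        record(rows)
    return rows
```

if 13 <= rows and rows <= 10:

Transformed code:
def op(records, rows, j):
    emit(40)
    if 33 <= records and records == j:
        return j
    else:
        print(3)
    for rate in rows:
        j = 2 < records
        if 13 <= rows and rows <= 10:
            continue
    rows = j // 29
    records = records % 22
    if rows <= records:
        j = j[24]
    else:
        record(rows)
    return rows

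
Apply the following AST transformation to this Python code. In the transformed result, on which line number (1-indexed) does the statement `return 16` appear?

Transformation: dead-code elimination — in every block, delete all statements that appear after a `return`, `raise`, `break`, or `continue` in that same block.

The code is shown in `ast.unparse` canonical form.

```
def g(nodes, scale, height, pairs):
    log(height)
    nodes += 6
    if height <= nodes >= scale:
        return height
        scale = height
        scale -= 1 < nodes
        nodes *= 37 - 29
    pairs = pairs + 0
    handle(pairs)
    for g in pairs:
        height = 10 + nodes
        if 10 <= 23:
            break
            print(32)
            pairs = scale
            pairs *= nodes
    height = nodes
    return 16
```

Transformed code:
def g(nodes, scale, height, pairs):
    log(height)
    nodes += 6
    if height <= nodes >= scale:
        return height
    pairs = pairs + 0
    handle(pairs)
    for g in pairs:
        height = 10 + nodes
        if 10 <= 23:
            break
    height = nodes
    return 16

13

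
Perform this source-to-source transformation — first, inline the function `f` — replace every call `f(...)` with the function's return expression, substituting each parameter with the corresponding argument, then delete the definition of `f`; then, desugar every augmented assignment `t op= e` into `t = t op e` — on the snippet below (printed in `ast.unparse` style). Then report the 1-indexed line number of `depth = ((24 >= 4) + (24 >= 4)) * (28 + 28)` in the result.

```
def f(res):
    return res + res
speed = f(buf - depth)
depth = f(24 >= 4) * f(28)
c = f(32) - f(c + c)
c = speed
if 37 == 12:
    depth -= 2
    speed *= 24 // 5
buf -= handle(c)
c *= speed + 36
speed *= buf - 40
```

Transformed code:
speed = buf - depth + (buf - depth)
depth = ((24 >= 4) + (24 >= 4)) * (28 + 28)
c = 32 + 32 - (c + c + (c + c))
c = speed
if 37 == 12:
    depth = depth - 2
    speed = speed * (24 // 5)
buf = buf - handle(c)
c = c * (speed + 36)
speed = speed * (buf - 40)

2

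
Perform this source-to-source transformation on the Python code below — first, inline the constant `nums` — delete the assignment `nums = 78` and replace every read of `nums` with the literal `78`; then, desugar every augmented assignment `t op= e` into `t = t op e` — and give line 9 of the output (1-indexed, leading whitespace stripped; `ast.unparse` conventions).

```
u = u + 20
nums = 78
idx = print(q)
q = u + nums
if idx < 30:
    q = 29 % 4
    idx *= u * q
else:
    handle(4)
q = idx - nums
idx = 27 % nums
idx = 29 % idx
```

Transformed code:
u = u + 20
idx = print(q)
q = u + 78
if idx < 30:
    q = 29 % 4
    idx = idx * (u * q)
else:
    handle(4)
q = idx - 78
idx = 27 % 78
idx = 29 % idx

q = idx - 78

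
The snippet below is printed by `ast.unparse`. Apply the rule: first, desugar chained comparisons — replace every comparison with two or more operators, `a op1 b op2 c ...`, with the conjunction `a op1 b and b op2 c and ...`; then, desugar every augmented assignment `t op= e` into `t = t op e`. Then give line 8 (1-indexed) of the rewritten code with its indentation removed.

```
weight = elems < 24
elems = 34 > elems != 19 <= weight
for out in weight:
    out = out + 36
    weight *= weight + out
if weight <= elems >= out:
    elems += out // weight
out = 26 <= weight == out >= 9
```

out = 26 <= weight and weight == out and (out >= 9)

Transformed code:
weight = elems < 24
elems = 34 > elems and elems != 19 and (19 <= weight)
for out in weight:
    out = out + 36
    weight = weight * (weight + out)
if weight <= elems and elems >= out:
    elems = elems + out // weight
out = 26 <= weight and weight == out and (out >= 9)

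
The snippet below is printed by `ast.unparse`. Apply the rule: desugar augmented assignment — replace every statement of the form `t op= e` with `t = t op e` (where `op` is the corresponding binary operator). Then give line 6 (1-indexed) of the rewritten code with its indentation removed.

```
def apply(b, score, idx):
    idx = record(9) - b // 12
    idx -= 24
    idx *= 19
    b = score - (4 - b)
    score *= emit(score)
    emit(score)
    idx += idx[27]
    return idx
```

score = score * emit(score)

Transformed code:
def apply(b, score, idx):
    idx = record(9) - b // 12
    idx = idx - 24
    idx = idx * 19
    b = score - (4 - b)
    score = score * emit(score)
    emit(score)
    idx = idx + idx[27]
    return idx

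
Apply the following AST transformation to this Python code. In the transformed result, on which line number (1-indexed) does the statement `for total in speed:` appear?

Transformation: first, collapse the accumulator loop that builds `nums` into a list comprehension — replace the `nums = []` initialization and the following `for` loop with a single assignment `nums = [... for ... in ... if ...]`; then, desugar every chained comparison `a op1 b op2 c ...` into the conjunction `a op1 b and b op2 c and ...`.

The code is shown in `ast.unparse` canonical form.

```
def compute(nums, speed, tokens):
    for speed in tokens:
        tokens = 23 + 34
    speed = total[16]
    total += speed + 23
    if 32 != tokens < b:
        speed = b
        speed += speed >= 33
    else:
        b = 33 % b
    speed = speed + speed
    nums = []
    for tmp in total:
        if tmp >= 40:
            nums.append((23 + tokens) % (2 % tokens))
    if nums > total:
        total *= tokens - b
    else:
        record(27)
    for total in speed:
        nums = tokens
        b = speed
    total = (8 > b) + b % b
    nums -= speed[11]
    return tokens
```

Transformed code:
def compute(nums, speed, tokens):
    for speed in tokens:
        tokens = 23 + 34
    speed = total[16]
    total += speed + 23
    if 32 != tokens and tokens < b:
        speed = b
        speed += speed >= 33
    else:
        b = 33 % b
    speed = speed + speed
    nums = [(23 + tokens) % (2 % tokens) for tmp in total if tmp >= 40]
    if nums > total:
        total *= tokens - b
    else:
        record(27)
    for total in speed:
        nums = tokens
        b = speed
    total = (8 > b) + b % b
    nums -= speed[11]
    return tokens

17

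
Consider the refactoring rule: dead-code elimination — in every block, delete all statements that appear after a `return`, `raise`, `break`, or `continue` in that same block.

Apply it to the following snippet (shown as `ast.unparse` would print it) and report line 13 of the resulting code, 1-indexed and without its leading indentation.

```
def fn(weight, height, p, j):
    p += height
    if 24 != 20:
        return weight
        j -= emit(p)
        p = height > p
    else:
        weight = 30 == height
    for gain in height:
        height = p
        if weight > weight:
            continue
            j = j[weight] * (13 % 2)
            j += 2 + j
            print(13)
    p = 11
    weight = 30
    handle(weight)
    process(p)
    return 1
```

handle(weight)

Transformed code:
def fn(weight, height, p, j):
    p += height
    if 24 != 20:
        return weight
    else:
        weight = 30 == height
    for gain in height:
        height = p
        if weight > weight:
            continue
    p = 11
    weight = 30
    handle(weight)
    process(p)
    return 1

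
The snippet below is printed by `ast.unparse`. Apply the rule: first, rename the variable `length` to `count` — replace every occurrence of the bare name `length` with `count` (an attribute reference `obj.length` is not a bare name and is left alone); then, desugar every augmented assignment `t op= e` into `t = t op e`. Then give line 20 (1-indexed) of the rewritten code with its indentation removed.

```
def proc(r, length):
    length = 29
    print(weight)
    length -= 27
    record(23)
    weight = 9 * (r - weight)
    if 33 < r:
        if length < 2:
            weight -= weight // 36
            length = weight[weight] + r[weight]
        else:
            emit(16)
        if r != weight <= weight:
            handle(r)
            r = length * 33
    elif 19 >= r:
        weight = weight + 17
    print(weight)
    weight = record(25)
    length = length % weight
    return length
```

count = count % weight

Transformed code:
def proc(r, count):
    count = 29
    print(weight)
    count = count - 27
    record(23)
    weight = 9 * (r - weight)
    if 33 < r:
        if count < 2:
            weight = weight - weight // 36
            count = weight[weight] + r[weight]
        else:
            emit(16)
        if r != weight <= weight:
            handle(r)
            r = count * 33
    elif 19 >= r:
        weight = weight + 17
    print(weight)
    weight = record(25)
    count = count % weight
    return count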